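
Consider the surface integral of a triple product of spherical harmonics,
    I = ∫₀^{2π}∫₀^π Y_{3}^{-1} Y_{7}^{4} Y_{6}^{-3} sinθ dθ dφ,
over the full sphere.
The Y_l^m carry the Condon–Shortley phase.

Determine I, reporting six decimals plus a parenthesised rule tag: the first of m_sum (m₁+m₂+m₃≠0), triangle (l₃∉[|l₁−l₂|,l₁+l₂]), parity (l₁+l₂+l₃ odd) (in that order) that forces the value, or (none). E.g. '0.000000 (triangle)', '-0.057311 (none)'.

0.140186 (none)

Checks pass: Σm=0; 16 even; l₃=6∈[4,10].
(2·3+1)(2·7+1)(2·6+1) = 1365
Δ: 4! 2! 10! / 17! → 1/2042040
sum: t=1:−1/207360 t=2:+1/57600 t=3:−1/207360 = 1/129600
3j²(3 7 6; 0 0 0) = Δ·Π!·Σ² = 168/12155  (sign +1)
sum: t=2:+1/2903040 t=3:−1/483840 t=4:+1/1451520 = -1/967680
3j²(3 7 6; -1 4 -3) = Δ·Π!·Σ² = 81/6188  (sign +1)
combine: 4πI² = 1365·168/12155·81/6188 = 10206/41327
take √, sign +1: I = 0.14018641
No selection rule forces the value: the integral is nonzero (none).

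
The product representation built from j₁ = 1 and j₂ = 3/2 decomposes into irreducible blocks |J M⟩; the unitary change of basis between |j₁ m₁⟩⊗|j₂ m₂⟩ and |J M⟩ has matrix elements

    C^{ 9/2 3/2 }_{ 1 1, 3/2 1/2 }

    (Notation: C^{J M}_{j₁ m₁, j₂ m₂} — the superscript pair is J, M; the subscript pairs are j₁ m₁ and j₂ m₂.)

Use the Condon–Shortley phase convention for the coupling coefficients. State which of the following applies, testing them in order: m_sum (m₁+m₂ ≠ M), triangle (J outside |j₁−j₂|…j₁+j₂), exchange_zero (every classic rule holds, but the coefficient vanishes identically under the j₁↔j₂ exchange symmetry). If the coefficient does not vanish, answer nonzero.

triangle

m-sum: m₁+m₂ = 1+1/2 = 3/2, M = 3/2  ✓
triangle: need |j₁−j₂| ≤ J ≤ j₁+j₂, i.e. J ∈ [1/2, 5/2]; J = 9/2 is outside ✗ ⇒ coefficient is 0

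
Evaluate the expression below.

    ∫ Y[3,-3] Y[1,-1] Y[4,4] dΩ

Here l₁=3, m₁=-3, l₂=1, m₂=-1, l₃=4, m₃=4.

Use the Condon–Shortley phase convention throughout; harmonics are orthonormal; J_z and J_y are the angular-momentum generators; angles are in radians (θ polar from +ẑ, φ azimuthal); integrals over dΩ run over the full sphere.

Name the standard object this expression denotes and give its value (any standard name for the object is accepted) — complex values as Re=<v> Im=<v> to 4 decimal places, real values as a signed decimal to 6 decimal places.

This is a Gaunt coefficient — the integral of a triple product of spherical harmonics over the sphere.
Rules hold: Σm=0, L=8 even, 2≤4≤4.
N = 7·3·9 = 189
Δ = 0!·6!·2!/9! = 1/252
Racah Σ t=0..0: t=0:+1/36 = 1/36
⇒ 3j(3 1 4; 0 0 0)² = 4/63, sgn +1
Racah Σ t=0..0: t=0:+1/1440 = 1/1440
⇒ 3j(3 1 4; -3 -1 4)² = 1/9, sgn +1
4πI² = N·(3j₀)²·(3jₘ)² = 4/3
I = +1·√(1.33333/4π) = 0.32573501

Gaunt coefficient, +0.325735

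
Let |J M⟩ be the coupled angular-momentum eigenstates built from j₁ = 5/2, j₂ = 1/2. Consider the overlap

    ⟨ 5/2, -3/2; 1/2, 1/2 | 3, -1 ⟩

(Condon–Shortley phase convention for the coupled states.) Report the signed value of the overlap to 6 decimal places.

√[7·0!5!1!/7! · 1!4!1!0!2!4!] = √(192)
  +(−1)^0/∏(0,0,4,1,1,0)! = 1/24  (running 1/24)
⟨..|..⟩ = √(192)·(1/24) = +0.577350

+0.577350  (= +√(1/3))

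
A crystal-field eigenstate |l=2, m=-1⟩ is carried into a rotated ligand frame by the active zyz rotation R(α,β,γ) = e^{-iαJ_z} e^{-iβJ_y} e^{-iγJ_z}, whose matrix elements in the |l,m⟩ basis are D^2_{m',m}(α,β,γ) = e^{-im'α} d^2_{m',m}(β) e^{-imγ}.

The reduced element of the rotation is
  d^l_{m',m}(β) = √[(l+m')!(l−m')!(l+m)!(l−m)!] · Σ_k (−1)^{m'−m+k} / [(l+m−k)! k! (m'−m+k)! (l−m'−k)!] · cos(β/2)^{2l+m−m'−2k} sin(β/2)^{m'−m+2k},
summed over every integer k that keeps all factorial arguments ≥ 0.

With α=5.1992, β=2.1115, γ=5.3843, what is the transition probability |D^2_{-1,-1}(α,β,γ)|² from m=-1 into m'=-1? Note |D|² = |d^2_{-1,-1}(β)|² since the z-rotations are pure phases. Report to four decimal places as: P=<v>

P=0.2425

Split into d^2_{-1,-1}(β=2.1115) × two z-phases.
With c≡cos(β/2)=0.492575 and s≡sin(β/2)=0.870270, N=[1·6·1·6]^{1/2}=6.000000
k∈{0,1} keeps every argument non-negative
  k=0: (−1)^0·6.0000/(6)·0.4926^4·0.8703^0 = +0.058869
  k=1: (−1)^1·6.0000/(2)·0.4926^2·0.8703^2 = -0.551283
d^2_{-1,-1}(2.1115) = +0.058869 -0.551283 = -0.492413
|D^2_{-1,-1}|² = |d^2_{-1,-1}(β)|² = (-0.492413)² = 0.242471 (the z-rotation phases have unit modulus)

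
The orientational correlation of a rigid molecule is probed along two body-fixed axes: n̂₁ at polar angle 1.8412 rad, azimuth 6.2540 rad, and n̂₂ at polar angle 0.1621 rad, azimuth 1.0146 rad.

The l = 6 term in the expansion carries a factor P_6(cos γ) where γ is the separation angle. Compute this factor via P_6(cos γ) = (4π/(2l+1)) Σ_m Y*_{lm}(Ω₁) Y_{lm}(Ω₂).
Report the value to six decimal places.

Expand P_6 via completeness: Σ_{m} conj(Y_{6,m}) at Ω₁ times Y_{6,m} at Ω₂ —
  term(m=-6) = (0.000003, 0.000000)   from Y*(Ω₁)=(0.380962, -0.067401), Y(Ω₂)=(0.000008, 0.000002)
  term(m=-5) = (-0.000033, -0.000059)   from Y*(Ω₁)=(-0.367541, 0.054018), Y(Ω₂)=(0.000064, 0.000169)
  term(m=-4) = (0.000080, -0.000134)   from Y*(Ω₁)=(-0.065736, 0.007709), Y(Ω₂)=(-0.001430, 0.001866)
  term(m=-3) = (-0.007189, -0.000074)   from Y*(Ω₁)=(0.343600, -0.030161), Y(Ω₂)=(-0.020745, -0.002035)
  term(m=-2) = (0.002179, 0.003834)   from Y*(Ω₁)=(-0.035130, 0.002053), Y(Ω₂)=(-0.055455, -0.112380)
  term(m=-1) = (-0.075066, 0.128999)   from Y*(Ω₁)=(-0.320915, 0.009369), Y(Ω₂)=(0.245438, -0.394808)
  term(m=+0) = (0.046662, 0.000000)   from Y*(Ω₁)=(0.061806, -0.000000), Y(Ω₂)=(0.754977, 0.000000)
  term(m=+1) = (-0.075066, -0.128999)   from Y*(Ω₁)=(0.320915, 0.009369), Y(Ω₂)=(-0.245438, -0.394808)
  term(m=+2) = (0.002179, -0.003834)   from Y*(Ω₁)=(-0.035130, -0.002053), Y(Ω₂)=(-0.055455, 0.112380)
  term(m=+3) = (-0.007189, 0.000074)   from Y*(Ω₁)=(-0.343600, -0.030161), Y(Ω₂)=(0.020745, -0.002035)
  term(m=+4) = (0.000080, 0.000134)   from Y*(Ω₁)=(-0.065736, -0.007709), Y(Ω₂)=(-0.001430, -0.001866)
  term(m=+5) = (-0.000033, 0.000059)   from Y*(Ω₁)=(0.367541, 0.054018), Y(Ω₂)=(-0.000064, 0.000169)
  term(m=+6) = (0.000003, -0.000000)   from Y*(Ω₁)=(0.380962, 0.067401), Y(Ω₂)=(0.000008, -0.000002)
Accumulated sum (-0.113390, -0.000000); after 4π/(2l+1) scaling, (-0.109608, -0.000000) ⇒ P_6 = -0.109608

-0.109608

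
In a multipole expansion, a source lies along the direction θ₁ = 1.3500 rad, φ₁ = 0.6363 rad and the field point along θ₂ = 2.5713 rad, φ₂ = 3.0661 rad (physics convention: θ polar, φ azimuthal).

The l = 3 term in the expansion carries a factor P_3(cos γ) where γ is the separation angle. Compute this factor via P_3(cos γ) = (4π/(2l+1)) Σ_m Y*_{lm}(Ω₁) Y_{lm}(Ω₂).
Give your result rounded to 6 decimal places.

Term-by-term m-sum for l=3 (normalisation 4π/7 = 1.795196):
  [-3]  conj(Y_{3,-3})(Ω₁) = (-0.128556, 0.365627) ; Y_{3,-3}(Ω₂) = (-0.063977, -0.014742) ; Δ = (0.013615, -0.021496)
  [-2]  conj(Y_{3,-2})(Ω₁) = (0.062604, 0.203682) ; Y_{3,-2}(Ω₂) = (-0.247883, -0.037714) ; Δ = (-0.007837, -0.052850)
  [-1]  conj(Y_{3,-1})(Ω₁) = (-0.192800, -0.142442) ; Y_{3,-1}(Ω₂) = (-0.442374, -0.033460) ; Δ = (0.080523, 0.069464)
  [+0]  conj(Y_{3,0})(Ω₁) = (-0.225584, -0.000000) ; Y_{3,0}(Ω₂) = (-0.170458, 0.000000) ; Δ = (0.038453, 0.000000)
  [+1]  conj(Y_{3,1})(Ω₁) = (0.192800, -0.142442) ; Y_{3,1}(Ω₂) = (0.442374, -0.033460) ; Δ = (0.080523, -0.069464)
  [+2]  conj(Y_{3,2})(Ω₁) = (0.062604, -0.203682) ; Y_{3,2}(Ω₂) = (-0.247883, 0.037714) ; Δ = (-0.007837, 0.052850)
  [+3]  conj(Y_{3,3})(Ω₁) = (0.128556, 0.365627) ; Y_{3,3}(Ω₂) = (0.063977, -0.014742) ; Δ = (0.013615, 0.021496)
Accumulated sum (0.211056, 0.000000); after 4π/(2l+1) scaling, (0.378886, 0.000000) ⇒ P_3 = 0.378886

0.378886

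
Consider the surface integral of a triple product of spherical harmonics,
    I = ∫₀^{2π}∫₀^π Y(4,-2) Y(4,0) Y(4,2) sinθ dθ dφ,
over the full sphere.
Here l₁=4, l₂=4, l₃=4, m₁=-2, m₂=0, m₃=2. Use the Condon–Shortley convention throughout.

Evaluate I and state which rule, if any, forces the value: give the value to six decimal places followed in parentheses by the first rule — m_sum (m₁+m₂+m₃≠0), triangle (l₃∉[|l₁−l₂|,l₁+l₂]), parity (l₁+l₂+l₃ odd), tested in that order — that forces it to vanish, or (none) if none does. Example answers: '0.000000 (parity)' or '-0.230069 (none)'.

-0.083698 (none)

m-sum 0 ✓  L=12 even ✓  0≤4≤8 ✓
Π(2lᵢ+1) = 9×9×9 = 729
triangle coeff Δ(4,4,4) = 1/450450
Σ_t [0,4]: t=0:+1/13824 t=1:−1/216 t=2:+1/64 t=3:−1/216 t=4:+1/13824 = 5/768
(3j)²=18/1001 [(4 4 4; 0 0 0)], sign=+1
Σ_t [2,4]: t=2:+1/384 t=3:−1/216 t=4:+1/2304 = -11/6912
(3j)²=11/1638 [(4 4 4; -2 0 2)], sign=-1
⇒ 4πI² = 729/8281
I = (-1)√(729/8281/(4π)) = -0.08369845
No selection rule forces the value: the integral is nonzero (none).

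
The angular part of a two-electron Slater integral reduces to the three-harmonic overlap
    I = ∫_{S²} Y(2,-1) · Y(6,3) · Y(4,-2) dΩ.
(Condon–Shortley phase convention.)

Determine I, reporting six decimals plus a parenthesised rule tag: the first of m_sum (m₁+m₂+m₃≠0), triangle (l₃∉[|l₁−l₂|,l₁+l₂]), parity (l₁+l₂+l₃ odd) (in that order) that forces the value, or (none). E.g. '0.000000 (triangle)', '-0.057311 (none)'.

-0.252474 (none)

Checks pass: Σm=0; 12 even; l₃=4∈[4,8].
(2·2+1)(2·6+1)(2·4+1) = 585
Δ: 4! 0! 8! / 13! → 1/6435
sum: t=2:+1/2304 = 1/2304
3j²(2 6 4; 0 0 0) = Δ·Π!·Σ² = 5/143  (sign +1)
sum: t=3:−1/8640 = -1/8640
3j²(2 6 4; -1 3 -2) = Δ·Π!·Σ² = 28/715  (sign -1)
combine: 4πI² = 585·5/143·28/715 = 1260/1573
take √, sign -1: I = -0.25247360
No selection rule forces the value: the integral is nonzero (none).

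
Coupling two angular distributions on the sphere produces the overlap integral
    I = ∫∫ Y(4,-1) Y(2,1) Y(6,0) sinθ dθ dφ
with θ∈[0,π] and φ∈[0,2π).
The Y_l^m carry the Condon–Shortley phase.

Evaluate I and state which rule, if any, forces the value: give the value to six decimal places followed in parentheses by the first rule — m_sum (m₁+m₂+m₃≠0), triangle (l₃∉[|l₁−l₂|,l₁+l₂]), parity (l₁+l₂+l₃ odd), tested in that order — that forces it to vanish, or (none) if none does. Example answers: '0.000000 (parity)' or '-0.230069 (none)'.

0.174223 (none)

m-sum 0 ✓  L=12 even ✓  2≤6≤6 ✓
Π(2lᵢ+1) = 9×5×13 = 585
triangle coeff Δ(4,2,6) = 1/6435
Σ_t [0,0]: t=0:+1/2304 = 1/2304
(3j)²=5/143 [(4 2 6; 0 0 0)], sign=+1
Σ_t [0,0]: t=0:+1/4320 = 1/4320
(3j)²=8/429 [(4 2 6; -1 1 0)], sign=+1
⇒ 4πI² = 600/1573
I = (+1)√(600/1573/(4π)) = 0.17422334
No selection rule forces the value: the integral is nonzero (none).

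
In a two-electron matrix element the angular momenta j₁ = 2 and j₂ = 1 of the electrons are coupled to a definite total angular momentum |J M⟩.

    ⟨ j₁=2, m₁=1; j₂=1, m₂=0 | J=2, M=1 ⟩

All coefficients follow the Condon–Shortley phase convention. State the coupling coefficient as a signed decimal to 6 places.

+√(1/6) = +0.408248

√[5·1!3!1!/6! · 3!1!1!1!3!1!] = √(3/2)
  +(−1)^0/∏(0,1,1,1,2,0)! = 1/2  (running 1/2)
  +(−1)^1/∏(1,0,0,0,3,1)! = -1/6  (running 1/3)
⟨..|..⟩ = √(3/2)·(1/3) = +0.408248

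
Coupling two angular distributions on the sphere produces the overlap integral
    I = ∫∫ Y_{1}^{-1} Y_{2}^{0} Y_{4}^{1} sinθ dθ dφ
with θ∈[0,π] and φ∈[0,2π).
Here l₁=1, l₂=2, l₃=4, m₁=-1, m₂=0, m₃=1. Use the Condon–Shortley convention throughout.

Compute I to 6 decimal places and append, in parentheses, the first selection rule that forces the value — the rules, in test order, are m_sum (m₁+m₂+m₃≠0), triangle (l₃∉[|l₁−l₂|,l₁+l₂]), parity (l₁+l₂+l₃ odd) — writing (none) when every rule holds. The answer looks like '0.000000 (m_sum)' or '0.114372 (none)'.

0.000000 (triangle)

l₃=4 ∉ [1,3] — triangle fails ⇒ I = 0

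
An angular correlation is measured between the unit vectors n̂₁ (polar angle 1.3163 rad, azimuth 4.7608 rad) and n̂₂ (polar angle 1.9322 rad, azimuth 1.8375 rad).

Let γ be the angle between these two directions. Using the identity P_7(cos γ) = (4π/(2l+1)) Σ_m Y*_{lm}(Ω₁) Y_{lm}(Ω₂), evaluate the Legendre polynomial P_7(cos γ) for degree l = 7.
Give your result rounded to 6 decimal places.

-0.368193

Expand P_7 via completeness: Σ_{m} conj(Y_{7,m}) at Ω₁ times Y_{7,m} at Ω₂ —
  m=-7: (-0.13218 + 0.37501j) × (0.29968 - 0.09143j) = -0.00532 + 0.12447j  (running Σ = -0.00532 + 0.12447j)
  m=-6: (-0.37081 - 0.11084j) × (-0.01304 - 0.44296j) = -0.04426 + 0.16570j  (running Σ = -0.04959 + 0.29017j)
  m=-5: (-0.01314 + 0.05324j) × (-0.15971 - 0.03862j) = 0.00416 - 0.00800j  (running Σ = -0.04543 + 0.28218j)
  m=-4: (-0.34609 - 0.06787j) × (0.13188 - 0.23913j) = -0.06187 + 0.07381j  (running Σ = -0.10731 + 0.35599j)
  m=-3: (0.00883 - 0.06040j) × (-0.19595 - 0.19027j) = -0.01322 + 0.01016j  (running Σ = -0.12053 + 0.36614j)
  m=-2: (-0.31589 - 0.03068j) × (0.14516 - 0.08572j) = -0.04848 + 0.02262j  (running Σ = -0.16901 + 0.38877j)
  m=-1: (0.00502 - 0.10356j) × (-0.07841 - 0.28698j) = -0.03011 + 0.00668j  (running Σ = -0.19913 + 0.39545j)
  m=0: (-0.30444 + 0.00000j) × (0.13548 + 0.00000j) = -0.04125 + 0.00000j  (running Σ = -0.24037 + 0.39545j)
  m=1: (-0.00502 - 0.10356j) × (0.07841 - 0.28698j) = -0.03011 - 0.00668j  (running Σ = -0.27049 + 0.38877j)
  m=2: (-0.31589 + 0.03068j) × (0.14516 + 0.08572j) = -0.04848 - 0.02262j  (running Σ = -0.31897 + 0.36614j)
  m=3: (-0.00883 - 0.06040j) × (0.19595 - 0.19027j) = -0.01322 - 0.01016j  (running Σ = -0.33219 + 0.35599j)
  m=4: (-0.34609 + 0.06787j) × (0.13188 + 0.23913j) = -0.06187 - 0.07381j  (running Σ = -0.39407 + 0.28218j)
  m=5: (0.01314 + 0.05324j) × (0.15971 - 0.03862j) = 0.00416 + 0.00800j  (running Σ = -0.38991 + 0.29017j)
  m=6: (-0.37081 + 0.11084j) × (-0.01304 + 0.44296j) = -0.04426 - 0.16570j  (running Σ = -0.43417 + 0.12447j)
  m=7: (0.13218 + 0.37501j) × (-0.29968 - 0.09143j) = -0.00532 - 0.12447j  (running Σ = -0.43950 + 0.00000j)
Accumulated sum -0.43950 + 0.00000j; after 4π/(2l+1) scaling, -0.36819 + 0.00000j ⇒ P_7 = -0.368193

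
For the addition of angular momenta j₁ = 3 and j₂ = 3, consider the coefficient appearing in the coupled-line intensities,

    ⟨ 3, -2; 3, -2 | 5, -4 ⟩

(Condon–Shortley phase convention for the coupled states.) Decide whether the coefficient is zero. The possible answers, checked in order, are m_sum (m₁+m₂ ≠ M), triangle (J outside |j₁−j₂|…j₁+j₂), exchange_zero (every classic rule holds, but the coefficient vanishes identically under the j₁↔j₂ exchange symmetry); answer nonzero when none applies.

m-sum: m₁+m₂ = -2+(-2) = -4, M = -4  ✓
triangle: |j₁−j₂| = 0 ≤ J = 5 ≤ j₁+j₂ = 6  ✓
exchange: j₁=j₂ and m₁=m₂, and (−1)^(j₁+j₂−J) = (−1)^1 = −1 forces ⟨j₁m₁;j₂m₂|JM⟩ = −⟨j₂m₂;j₁m₁|JM⟩ = −⟨j₁m₁;j₂m₂|JM⟩ ⇒ the coefficient vanishes identically
Racah sum check: Σ_k collapses to 0 ⇒ CG = 0

exchange_zero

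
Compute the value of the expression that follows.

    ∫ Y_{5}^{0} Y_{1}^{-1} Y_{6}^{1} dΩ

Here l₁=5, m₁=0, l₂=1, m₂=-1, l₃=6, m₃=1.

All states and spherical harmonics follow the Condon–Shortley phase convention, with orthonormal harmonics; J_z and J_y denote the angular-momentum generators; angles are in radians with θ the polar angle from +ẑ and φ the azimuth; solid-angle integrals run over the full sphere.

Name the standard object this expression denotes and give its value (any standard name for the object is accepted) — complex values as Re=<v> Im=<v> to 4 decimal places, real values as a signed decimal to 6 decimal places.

This is a Gaunt coefficient — the integral of a triple product of spherical harmonics over the sphere.
Checks pass: Σm=0; 12 even; l₃=6∈[4,6].
(2·5+1)(2·1+1)(2·6+1) = 429
Δ: 0! 10! 2! / 13! → 1/858
sum: t=0:+1/14400 = 1/14400
3j²(5 1 6; 0 0 0) = Δ·Π!·Σ² = 6/143  (sign +1)
sum: t=0:+1/28800 = 1/28800
3j²(5 1 6; 0 -1 1) = Δ·Π!·Σ² = 7/286  (sign -1)
combine: 4πI² = 429·6/143·7/286 = 63/143
take √, sign -1: I = -0.18723944

Gaunt coefficient, -0.187239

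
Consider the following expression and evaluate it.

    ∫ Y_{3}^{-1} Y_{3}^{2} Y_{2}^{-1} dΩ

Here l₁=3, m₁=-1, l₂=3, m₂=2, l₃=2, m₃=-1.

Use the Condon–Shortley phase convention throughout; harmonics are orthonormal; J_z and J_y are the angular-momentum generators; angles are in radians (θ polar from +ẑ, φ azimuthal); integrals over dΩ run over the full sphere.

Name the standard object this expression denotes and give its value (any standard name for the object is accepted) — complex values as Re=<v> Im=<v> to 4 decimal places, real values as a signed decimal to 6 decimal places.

This is a Gaunt coefficient — the integral of a triple product of spherical harmonics over the sphere.
Checks pass: Σm=0; 8 even; l₃=2∈[0,6].
(2·3+1)(2·3+1)(2·2+1) = 245
Δ: 4! 2! 2! / 9! → 1/3780
sum: t=1:−1/24 t=2:+1/4 t=3:−1/24 = 1/6
3j²(3 3 2; 0 0 0) = Δ·Π!·Σ² = 4/105  (sign +1)
sum: t=3:−1/12 t=4:+1/48 = -1/16
3j²(3 3 2; -1 2 -1) = Δ·Π!·Σ² = 1/28  (sign +1)
combine: 4πI² = 245·4/105·1/28 = 1/3
take √, sign +1: I = 0.16286750

Gaunt coefficient, +0.162868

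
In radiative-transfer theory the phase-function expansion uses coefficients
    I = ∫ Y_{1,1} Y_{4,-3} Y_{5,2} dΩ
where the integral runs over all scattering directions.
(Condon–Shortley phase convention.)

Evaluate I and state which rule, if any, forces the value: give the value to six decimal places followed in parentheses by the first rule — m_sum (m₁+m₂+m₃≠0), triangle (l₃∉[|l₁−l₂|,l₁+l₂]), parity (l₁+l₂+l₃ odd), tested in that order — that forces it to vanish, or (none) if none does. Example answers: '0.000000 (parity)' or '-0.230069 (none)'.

0.085055 (none)

Rules hold: Σm=0, L=10 even, 3≤5≤5.
N = 3·9·11 = 297
Δ = 0!·2!·8!/11! = 1/495
Racah Σ t=0..0: t=0:+1/576 = 1/576
⇒ 3j(1 4 5; 0 0 0)² = 5/99, sgn -1
Racah Σ t=0..0: t=0:+1/10080 = 1/10080
⇒ 3j(1 4 5; 1 -3 2)² = 1/165, sgn -1
4πI² = N·(3j₀)²·(3jₘ)² = 1/11
I = +1·√(0.0909091/4π) = 0.08505478
No selection rule forces the value: the integral is nonzero (none).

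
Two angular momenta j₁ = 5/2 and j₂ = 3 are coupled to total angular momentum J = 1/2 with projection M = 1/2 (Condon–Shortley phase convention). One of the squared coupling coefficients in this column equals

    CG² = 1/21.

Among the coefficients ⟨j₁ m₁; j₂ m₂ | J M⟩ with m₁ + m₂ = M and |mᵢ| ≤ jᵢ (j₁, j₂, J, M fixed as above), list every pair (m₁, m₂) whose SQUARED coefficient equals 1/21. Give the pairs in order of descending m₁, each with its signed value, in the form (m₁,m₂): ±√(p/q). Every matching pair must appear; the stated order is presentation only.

(5/2,-2): +√(1/21)

Admissible pairs with m₁+m₂ = M = 1/2: (-5/2,3), (-3/2,2), (-1/2,1), (1/2,0), (3/2,-1), (5/2,-2)
  (m₁,m₂)=(5/2,-2): CG² = 1/21, CG = +√(1/21)   ← matches the target
  (m₁,m₂)=(3/2,-1): CG² = 2/21, CG = −√(2/21)
  (m₁,m₂)=(1/2,0): CG² = 1/7, CG = +√(1/7)
  (m₁,m₂)=(-1/2,1): CG² = 4/21, CG = −√(4/21)
  (m₁,m₂)=(-3/2,2): CG² = 5/21, CG = +√(5/21)
  (m₁,m₂)=(-5/2,3): CG² = 2/7, CG = −√(2/7)
Pairs with CG² = 1/21: (5/2,-2): +√(1/21)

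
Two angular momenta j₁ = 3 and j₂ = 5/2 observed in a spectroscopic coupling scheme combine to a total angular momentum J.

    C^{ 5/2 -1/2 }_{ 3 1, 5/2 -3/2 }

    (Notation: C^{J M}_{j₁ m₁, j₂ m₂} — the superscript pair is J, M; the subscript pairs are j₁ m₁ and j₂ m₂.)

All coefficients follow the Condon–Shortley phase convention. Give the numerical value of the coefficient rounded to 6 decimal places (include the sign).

j₁+j₂−J=3  J+j₁−j₂=3  J−j₁+j₂=2  j₁+j₂+J+1=9
(j₁±m₁, j₂±m₂, J±M) = (4,2,1,4,2,3)
P² = 576/35
sum k=0..1:
  [0] +1/12 = 1/12
  [1] −1/8 = -1/8
S = -1/24
C² = P²·S² = 1/35 ; C = -0.169031

-0.169031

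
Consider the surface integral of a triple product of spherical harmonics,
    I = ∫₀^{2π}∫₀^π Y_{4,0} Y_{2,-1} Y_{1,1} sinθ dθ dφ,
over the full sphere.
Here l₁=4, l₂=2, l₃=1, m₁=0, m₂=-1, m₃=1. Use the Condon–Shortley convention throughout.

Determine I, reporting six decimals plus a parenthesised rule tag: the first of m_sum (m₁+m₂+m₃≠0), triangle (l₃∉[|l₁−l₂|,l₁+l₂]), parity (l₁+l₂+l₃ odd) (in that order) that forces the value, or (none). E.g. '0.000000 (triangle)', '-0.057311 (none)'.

0.000000 (triangle)

l₃=1 ∉ [2,6] — triangle fails ⇒ I = 0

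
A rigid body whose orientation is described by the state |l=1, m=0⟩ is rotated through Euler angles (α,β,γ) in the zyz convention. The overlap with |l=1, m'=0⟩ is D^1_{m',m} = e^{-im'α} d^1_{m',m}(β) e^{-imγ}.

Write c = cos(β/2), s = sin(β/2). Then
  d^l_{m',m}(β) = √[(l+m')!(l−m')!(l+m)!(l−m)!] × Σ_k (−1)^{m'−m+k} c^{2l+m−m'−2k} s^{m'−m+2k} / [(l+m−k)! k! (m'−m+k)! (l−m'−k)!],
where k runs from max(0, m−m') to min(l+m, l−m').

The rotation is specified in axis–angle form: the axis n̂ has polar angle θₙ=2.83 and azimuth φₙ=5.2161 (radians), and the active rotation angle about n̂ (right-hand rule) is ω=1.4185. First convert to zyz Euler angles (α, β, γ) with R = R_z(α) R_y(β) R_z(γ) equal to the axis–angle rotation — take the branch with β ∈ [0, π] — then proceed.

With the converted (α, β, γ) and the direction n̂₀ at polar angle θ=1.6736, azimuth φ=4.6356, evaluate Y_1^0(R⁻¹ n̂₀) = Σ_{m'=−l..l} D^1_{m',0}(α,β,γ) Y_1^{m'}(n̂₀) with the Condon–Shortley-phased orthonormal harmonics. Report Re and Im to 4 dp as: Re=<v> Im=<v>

Re=-0.0660 Im=0.0000

Axis–angle → zyz. n̂ = (sinθₙcosφₙ, sinθₙsinφₙ, cosθₙ) = (+0.147977, -0.268498, -0.951847), ω = 1.4185.
R = I cosω + sinω [n̂]ₓ + (1−cosω) n̂n̂ᵀ gives
  R = [+0.170284, +0.907125, -0.384873; -0.974533, +0.212862, +0.070532; +0.145906, +0.363061, +0.920271]
β = atan2(√(R₁₃²+R₂₃²), R₃₃) = 0.402025; α = atan2(R₂₃, R₁₃) mod 2π = 2.960343; γ = atan2(R₃₂, −R₃₁) mod 2π = 1.952921
Need the full column D^1_{m',0} for m'=−1..1 at α=2.9603, β=0.4020, γ=1.9529.
cos(β/2)=0.979865, sin(β/2)=0.199662
d^1_{-1,0}: single k=1 term ⇒ +0.276679;  D = -0.272146+0.049874i
d^1_{0,0}: k∈[0..1] ⇒ +0.960135 -0.039865 = +0.920271;  D = +0.920271+0.000000i
d^1_{1,0}: single k=0 term ⇒ -0.276679;  D = +0.272146+0.049874i
Y_1^{m'}(θ=1.6736,φ=4.6356) and Σ D·Y over m':
  (-0.2721+0.0499i)·(-0.0264+0.3427i)  (+0.9203+0.0000i)·(-0.0501+0.0000i)  (+0.2721+0.0499i)·(+0.0264+0.3427i)
Y_1^0(R⁻¹ n̂) = -0.065973+0.000000i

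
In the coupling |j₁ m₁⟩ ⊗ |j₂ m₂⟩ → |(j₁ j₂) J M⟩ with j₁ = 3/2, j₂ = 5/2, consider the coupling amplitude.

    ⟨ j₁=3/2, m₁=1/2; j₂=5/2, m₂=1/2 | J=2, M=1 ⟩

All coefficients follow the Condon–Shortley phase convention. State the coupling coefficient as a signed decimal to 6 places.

triangle: 2!·1!·3!/7! = 12/5040
(j±m)!: 2!·1!·3!·2!·3!·1! = 144
prefactor² = (2J+1)·Δ·N² = 12/7
  k=0: +1/(0!·2!·1!·3!·0!·0!) = 1/12
  k=1: −1/(1!·1!·0!·2!·1!·1!) = -1/2
Σ = -5/12  ⇒  CG² = 12/7·(-5/12)² = 25/84
CG = −√(25/84) = -0.545545

-0.545545  (= −√(25/84))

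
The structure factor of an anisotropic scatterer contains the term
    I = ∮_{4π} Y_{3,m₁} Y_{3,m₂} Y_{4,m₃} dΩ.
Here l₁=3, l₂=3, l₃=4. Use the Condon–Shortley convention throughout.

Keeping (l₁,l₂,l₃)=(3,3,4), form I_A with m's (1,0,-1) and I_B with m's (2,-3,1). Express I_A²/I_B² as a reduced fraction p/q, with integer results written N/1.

l's match ⇒ only the (l;m) 3-j factors differ between A and B.
A: triangle coeff Δ(3,3,4) = 1/34650; Σ_t [0,2]: t=0:+1/48 t=1:−1/24 t=2:+1/288 = -5/288; (3j)²=5/462 [(3 3 4; 1 0 -1)], sign=+1
B: triangle coeff Δ(3,3,4) = 1/34650; Σ_t [0,0]: t=0:+1/288 = 1/288; (3j)²=5/231 [(3 3 4; 2 -3 1)], sign=-1
I_A²/I_B² = (5/462)/(5/231) = 1/2

1/2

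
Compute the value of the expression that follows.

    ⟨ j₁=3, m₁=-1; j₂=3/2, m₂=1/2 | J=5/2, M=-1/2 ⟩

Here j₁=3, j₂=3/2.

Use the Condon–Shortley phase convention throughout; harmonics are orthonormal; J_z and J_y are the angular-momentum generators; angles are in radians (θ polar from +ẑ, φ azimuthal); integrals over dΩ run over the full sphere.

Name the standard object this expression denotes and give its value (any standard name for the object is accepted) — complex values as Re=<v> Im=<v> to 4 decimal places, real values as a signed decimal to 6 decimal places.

Clebsch–Gordan coefficient, −√(1/70) ≈ -0.119523

This is a Clebsch–Gordan (vector-coupling) coefficient.
√[6·2!4!1!/8! · 2!4!2!1!2!3!] = √(288/35)
  +(−1)^1/∏(1,1,3,1,1,0)! = -1/6  (running -1/6)
  +(−1)^2/∏(2,0,2,0,2,1)! = 1/8  (running -1/24)
⟨..|..⟩ = √(288/35)·(-1/24) = -0.119523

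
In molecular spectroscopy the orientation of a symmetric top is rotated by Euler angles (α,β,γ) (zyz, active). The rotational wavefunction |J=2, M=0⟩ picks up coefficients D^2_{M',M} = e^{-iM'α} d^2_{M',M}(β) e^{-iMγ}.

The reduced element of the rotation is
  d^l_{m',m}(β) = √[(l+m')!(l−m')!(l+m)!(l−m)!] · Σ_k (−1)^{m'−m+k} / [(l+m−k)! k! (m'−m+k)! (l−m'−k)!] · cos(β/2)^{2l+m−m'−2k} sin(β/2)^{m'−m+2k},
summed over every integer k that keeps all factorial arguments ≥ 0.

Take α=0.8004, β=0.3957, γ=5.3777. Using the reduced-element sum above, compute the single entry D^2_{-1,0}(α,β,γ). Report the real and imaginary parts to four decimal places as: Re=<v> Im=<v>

Re=0.3034 Im=0.3126

D^2_{-1,0}(0.8004,0.3957,5.3777) = e^{-i·-1·0.8004}·d^2_{-1,0}(0.3957)·e^{-i·0·5.3777}. Compute d first:
Half-angle: c=0.980491, s=0.196562. N=√(1·6·2·2)=4.898979
The bounds max(0,m−m')=1 and min(l+m,l−m')=2 give 2 terms
  k=1: (−1)^0·4.8990/(2)·0.9805^3·0.1966^1 = +0.453843
  k=2: (−1)^1·4.8990/(2)·0.9805^1·0.1966^3 = -0.018240
d^2_{-1,0}(0.3957) = +0.453843 -0.018240 = +0.435604
D = (+0.696420+0.717635i)·(+0.435604)·(+1.000000+0.000000i) = +0.303363+0.312604i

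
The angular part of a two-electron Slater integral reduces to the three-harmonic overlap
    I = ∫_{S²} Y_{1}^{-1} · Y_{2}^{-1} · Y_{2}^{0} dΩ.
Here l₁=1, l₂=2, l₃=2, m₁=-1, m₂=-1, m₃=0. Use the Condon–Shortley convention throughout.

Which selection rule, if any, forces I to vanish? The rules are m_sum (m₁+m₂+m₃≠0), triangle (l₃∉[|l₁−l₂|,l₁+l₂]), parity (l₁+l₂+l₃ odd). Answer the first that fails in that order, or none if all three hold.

m_sum

Σmᵢ = -2  ✗
l₃∈[|l₁−l₂|,l₁+l₂]=[1,3], have l₃=2
Σlᵢ = 5 ⇒ odd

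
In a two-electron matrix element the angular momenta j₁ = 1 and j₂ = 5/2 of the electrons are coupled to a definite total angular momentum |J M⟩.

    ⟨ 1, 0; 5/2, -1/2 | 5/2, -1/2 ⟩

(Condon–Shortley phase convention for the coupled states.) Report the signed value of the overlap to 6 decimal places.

+0.169031

triangle: 1!·1!·4!/7! = 24/5040
(j±m)!: 1!·1!·2!·3!·2!·3! = 144
prefactor² = (2J+1)·Δ·N² = 144/35
  k=0: +1/(0!·1!·1!·2!·0!·2!) = 1/4
  k=1: −1/(1!·0!·0!·1!·1!·3!) = -1/6
Σ = 1/12  ⇒  CG² = 144/35·(1/12)² = 1/35
CG = +√(1/35) = +0.169031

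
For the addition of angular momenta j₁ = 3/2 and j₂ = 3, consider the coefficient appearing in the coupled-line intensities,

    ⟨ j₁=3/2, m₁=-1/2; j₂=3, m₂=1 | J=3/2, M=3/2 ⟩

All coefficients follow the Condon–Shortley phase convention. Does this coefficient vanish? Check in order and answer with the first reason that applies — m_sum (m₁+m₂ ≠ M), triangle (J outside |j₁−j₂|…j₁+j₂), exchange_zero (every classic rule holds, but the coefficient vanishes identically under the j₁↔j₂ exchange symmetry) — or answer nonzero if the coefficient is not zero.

m_sum

m-sum: m₁+m₂ = -1/2+1 = 1/2, M = 3/2  ✗ ⇒ coefficient is 0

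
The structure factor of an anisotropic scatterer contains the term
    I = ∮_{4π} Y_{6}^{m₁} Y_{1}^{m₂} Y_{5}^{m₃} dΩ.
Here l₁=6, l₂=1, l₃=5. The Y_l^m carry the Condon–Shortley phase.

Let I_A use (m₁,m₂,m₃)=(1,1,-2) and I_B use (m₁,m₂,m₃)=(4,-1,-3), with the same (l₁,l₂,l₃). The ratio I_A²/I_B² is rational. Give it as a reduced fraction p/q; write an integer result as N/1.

2/9

l's match ⇒ only the (l;m) 3-j factors differ between A and B.
A: triangle coeff Δ(6,1,5) = 1/858; Σ_t [2,2]: t=2:+1/60480 = 1/60480; (3j)²=5/429 [(6 1 5; 1 1 -2)], sign=-1
B: triangle coeff Δ(6,1,5) = 1/858; Σ_t [0,0]: t=0:+1/161280 = 1/161280; (3j)²=15/286 [(6 1 5; 4 -1 -3)], sign=+1
I_A²/I_B² = (5/429)/(15/286) = 2/9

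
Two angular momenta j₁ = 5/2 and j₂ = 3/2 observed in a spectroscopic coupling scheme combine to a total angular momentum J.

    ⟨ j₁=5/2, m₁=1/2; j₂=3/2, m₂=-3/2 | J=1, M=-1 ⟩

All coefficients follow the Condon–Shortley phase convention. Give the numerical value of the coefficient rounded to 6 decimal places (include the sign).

+0.223607

j₁+j₂−J=3  J+j₁−j₂=2  J−j₁+j₂=0  j₁+j₂+J+1=6
(j₁±m₁, j₂±m₂, J±M) = (3,2,0,3,0,2)
P² = 36/5
sum k=0..0:
  [0] +1/12 = 1/12
S = 1/12
C² = P²·S² = 1/20 ; C = +0.223607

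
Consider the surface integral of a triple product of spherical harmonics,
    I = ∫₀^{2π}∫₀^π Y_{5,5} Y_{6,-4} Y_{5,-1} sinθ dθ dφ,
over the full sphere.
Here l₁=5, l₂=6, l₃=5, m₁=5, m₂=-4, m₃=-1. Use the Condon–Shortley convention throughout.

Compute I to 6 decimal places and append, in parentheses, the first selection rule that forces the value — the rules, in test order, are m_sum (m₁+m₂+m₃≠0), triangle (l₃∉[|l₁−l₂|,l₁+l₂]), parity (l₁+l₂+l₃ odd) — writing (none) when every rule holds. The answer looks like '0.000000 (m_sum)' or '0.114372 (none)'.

m-sum 0 ✓  L=16 even ✓  1≤5≤11 ✓
Π(2lᵢ+1) = 11×13×11 = 1573
triangle coeff Δ(5,6,5) = 1/28588560
Σ_t [1,5]: t=1:−1/345600 t=2:+1/13824 t=3:−1/5184 t=4:+1/13824 t=5:−1/345600 = -7/129600
(3j)²=80/7293 [(5 6 5; 0 0 0)], sign=+1
Σ_t [0,0]: t=0:+1/829440 = 1/829440
(3j)²=225/9724 [(5 6 5; 5 -4 -1)], sign=+1
⇒ 4πI² = 1500/3757
I = (+1)√(1500/3757/(4π)) = 0.17824613
No selection rule forces the value: the integral is nonzero (none).

0.178246 (none)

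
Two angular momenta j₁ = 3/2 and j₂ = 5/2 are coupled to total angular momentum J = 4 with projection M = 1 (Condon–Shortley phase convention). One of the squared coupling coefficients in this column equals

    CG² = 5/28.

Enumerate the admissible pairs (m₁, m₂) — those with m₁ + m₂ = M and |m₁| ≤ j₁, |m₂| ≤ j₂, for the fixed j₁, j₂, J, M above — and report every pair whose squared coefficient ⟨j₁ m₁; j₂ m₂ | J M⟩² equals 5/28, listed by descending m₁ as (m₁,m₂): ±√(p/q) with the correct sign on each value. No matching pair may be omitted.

(3/2,-1/2): +√(5/28)

Admissible pairs with m₁+m₂ = M = 1: (-3/2,5/2), (-1/2,3/2), (1/2,1/2), (3/2,-1/2)
  (m₁,m₂)=(3/2,-1/2): CG² = 5/28, CG = +√(5/28)   ← matches the target
  (m₁,m₂)=(1/2,1/2): CG² = 15/28, CG = +√(15/28)
  (m₁,m₂)=(-1/2,3/2): CG² = 15/56, CG = +√(15/56)
  (m₁,m₂)=(-3/2,5/2): CG² = 1/56, CG = +√(1/56)
Pairs with CG² = 5/28: (3/2,-1/2): +√(5/28)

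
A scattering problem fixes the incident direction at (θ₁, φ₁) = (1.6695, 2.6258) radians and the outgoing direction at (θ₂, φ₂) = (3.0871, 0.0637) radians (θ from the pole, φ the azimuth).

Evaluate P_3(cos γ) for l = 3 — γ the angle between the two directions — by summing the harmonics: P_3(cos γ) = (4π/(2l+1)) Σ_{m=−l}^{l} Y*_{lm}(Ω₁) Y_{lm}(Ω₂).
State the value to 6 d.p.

-0.079195

Summing Y*_{l m}(θ₁,φ₁)·Y_{l m}(θ₂,φ₂) over m ∈ [−3, 3]; prefactor 4π/(2·3+1) = 1.795196:
  [-3]  conj(Y_{3,-3})(Ω₁) = -0.00963 + 0.41105j ; Y_{3,-3}(Ω₂) = 0.00007 - 0.00001j ; Δ = 0.00000 + 0.00003j
  [-2]  conj(Y_{3,-2})(Ω₁) = -0.05121 + 0.08558j ; Y_{3,-2}(Ω₂) = -0.00300 + 0.00038j ; Δ = 0.00012 - 0.00028j
  [-1]  conj(Y_{3,-1})(Ω₁) = 0.26618 - 0.15092j ; Y_{3,-1}(Ω₂) = 0.07001 - 0.00447j ; Δ = 0.01796 - 0.01175j
  [+0]  conj(Y_{3,0})(Ω₁) = 0.10854 + 0.00000j ; Y_{3,0}(Ω₂) = -0.73972 + 0.00000j ; Δ = -0.08029 + 0.00000j
  [+1]  conj(Y_{3,1})(Ω₁) = -0.26618 - 0.15092j ; Y_{3,1}(Ω₂) = -0.07001 - 0.00447j ; Δ = 0.01796 + 0.01175j
  [+2]  conj(Y_{3,2})(Ω₁) = -0.05121 - 0.08558j ; Y_{3,2}(Ω₂) = -0.00300 - 0.00038j ; Δ = 0.00012 + 0.00028j
  [+3]  conj(Y_{3,3})(Ω₁) = 0.00963 + 0.41105j ; Y_{3,3}(Ω₂) = -0.00007 - 0.00001j ; Δ = 0.00000 - 0.00003j
Σ over m = -0.04411 - 0.00000j; ×(4π/7) → -0.07919 - 0.00000j. Real part: -0.079195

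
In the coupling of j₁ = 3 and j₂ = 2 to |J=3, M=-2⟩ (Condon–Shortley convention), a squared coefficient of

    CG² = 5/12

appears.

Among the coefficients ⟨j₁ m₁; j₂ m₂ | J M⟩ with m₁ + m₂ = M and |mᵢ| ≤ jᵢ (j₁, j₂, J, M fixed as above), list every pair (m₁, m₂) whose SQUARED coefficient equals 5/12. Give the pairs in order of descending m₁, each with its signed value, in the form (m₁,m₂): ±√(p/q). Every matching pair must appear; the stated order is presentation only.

Admissible pairs with m₁+m₂ = M = -2: (-3,1), (-2,0), (-1,-1), (0,-2)
  (m₁,m₂)=(0,-2): CG² = 1/3, CG = +√(1/3)
  (m₁,m₂)=(-1,-1): CG² = 1/4, CG = −√(1/4)
  (m₁,m₂)=(-2,0): CG² = 0/1, CG = 0
  (m₁,m₂)=(-3,1): CG² = 5/12, CG = +√(5/12)   ← matches the target
Pairs with CG² = 5/12: (-3,1): +√(5/12)

(-3,1): +√(5/12)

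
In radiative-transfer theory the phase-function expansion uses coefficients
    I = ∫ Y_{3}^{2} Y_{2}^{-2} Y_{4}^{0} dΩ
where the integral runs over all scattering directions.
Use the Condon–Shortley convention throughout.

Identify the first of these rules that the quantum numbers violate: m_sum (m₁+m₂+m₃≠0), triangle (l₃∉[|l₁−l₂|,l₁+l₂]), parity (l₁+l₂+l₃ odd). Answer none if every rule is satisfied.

azimuthal sum: 2 − 2 + 0 = 0  ✓
1 ≤ 4 ≤ 5 (triangle on l)  ✓
L = 3 + 2 + 4 = 9 (odd)  ✗

parity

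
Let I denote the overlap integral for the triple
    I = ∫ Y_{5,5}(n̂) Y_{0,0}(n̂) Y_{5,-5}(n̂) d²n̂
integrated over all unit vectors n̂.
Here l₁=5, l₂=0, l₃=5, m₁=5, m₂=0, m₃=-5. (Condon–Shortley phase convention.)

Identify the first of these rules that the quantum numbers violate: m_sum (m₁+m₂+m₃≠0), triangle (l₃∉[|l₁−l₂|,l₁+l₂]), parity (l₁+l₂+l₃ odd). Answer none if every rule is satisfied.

m₁+m₂+m₃ = 5 + 0 − 5 = 0  ✓
triangle: |5−0|=5 ≤ l₃=5 ≤ 5+0=5  ✓
parity: l₁+l₂+l₃ = 10 is even  ✓

none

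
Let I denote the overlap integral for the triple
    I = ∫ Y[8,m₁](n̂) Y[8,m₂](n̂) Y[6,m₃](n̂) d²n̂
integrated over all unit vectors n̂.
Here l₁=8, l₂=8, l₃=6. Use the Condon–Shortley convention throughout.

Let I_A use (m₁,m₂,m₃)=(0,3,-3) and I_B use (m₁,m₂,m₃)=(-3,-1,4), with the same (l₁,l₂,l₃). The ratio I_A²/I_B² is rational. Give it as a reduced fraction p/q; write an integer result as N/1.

16/15

l's match ⇒ only the (l;m) 3-j factors differ between A and B.
A: triangle coeff Δ(8,8,6) = 1/13742520792; Σ_t [5,8]: t=5:−1/373248000 t=6:+1/99532800 t=7:−1/174182400 t=8:+1/2090188800 = 11/5225472000; (3j)²=528/96577 [(8 8 6; 0 3 -3)], sign=-1
B: triangle coeff Δ(8,8,6) = 1/13742520792; Σ_t [5,7]: t=5:−1/497664000 t=6:+1/248832000 t=7:−1/1045094400 = 11/10450944000; (3j)²=495/96577 [(8 8 6; -3 -1 4)], sign=+1
I_A²/I_B² = (528/96577)/(495/96577) = 16/15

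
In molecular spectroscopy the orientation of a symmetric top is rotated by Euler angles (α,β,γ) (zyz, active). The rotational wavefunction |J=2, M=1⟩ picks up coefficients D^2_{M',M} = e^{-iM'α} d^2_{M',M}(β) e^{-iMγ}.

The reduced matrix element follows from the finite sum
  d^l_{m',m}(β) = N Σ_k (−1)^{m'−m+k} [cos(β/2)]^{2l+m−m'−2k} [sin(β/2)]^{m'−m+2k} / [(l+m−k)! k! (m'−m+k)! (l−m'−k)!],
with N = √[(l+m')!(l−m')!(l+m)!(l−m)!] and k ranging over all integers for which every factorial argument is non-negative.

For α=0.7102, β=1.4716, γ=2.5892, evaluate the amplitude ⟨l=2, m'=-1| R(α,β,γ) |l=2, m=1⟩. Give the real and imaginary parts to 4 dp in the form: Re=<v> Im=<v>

Re=-0.1637 Im=-0.5143

Split into d^2_{-1,1}(β=1.4716) × two z-phases.
Half-angle: c=0.741294, s=0.671180. N=√(1·6·6·1)=6.000000
k: max(0,(1)−(-1))=2 … min(2+(1),2−(-1))=3
  k=2: (−1)^0·6.0000/(2)·0.7413^2·0.6712^2 = +0.742644
  k=3: (−1)^1·6.0000/(6)·0.7413^0·0.6712^4 = -0.202935
d^2_{-1,1}(1.4716) = +0.742644 -0.202935 = +0.539709
D = (+0.758231+0.651985i)·(+0.539709)·(-0.851271-0.524726i) = -0.163719-0.514278i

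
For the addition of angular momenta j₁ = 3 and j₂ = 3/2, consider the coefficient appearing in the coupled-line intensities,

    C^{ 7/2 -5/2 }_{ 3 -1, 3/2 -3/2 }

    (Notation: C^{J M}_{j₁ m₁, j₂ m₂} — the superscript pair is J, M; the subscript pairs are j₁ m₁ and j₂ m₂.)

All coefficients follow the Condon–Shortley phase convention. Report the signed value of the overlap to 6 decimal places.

+0.690066  (= +√(10/21))

√[8·1!5!2!/9! · 2!4!0!3!1!6!] = √(7680/7)
  +(−1)^0/∏(0,1,4,0,1,2)! = 1/48  (running 1/48)
⟨..|..⟩ = √(7680/7)·(1/48) = +0.690066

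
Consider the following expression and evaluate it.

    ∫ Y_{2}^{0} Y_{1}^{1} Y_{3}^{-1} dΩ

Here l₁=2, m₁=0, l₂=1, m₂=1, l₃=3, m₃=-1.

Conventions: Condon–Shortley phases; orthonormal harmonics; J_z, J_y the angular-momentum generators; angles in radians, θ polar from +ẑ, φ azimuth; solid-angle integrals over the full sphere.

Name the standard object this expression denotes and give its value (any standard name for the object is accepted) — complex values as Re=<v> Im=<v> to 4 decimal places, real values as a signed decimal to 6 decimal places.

Gaunt coefficient, -0.202301

This is a Gaunt coefficient — the integral of a triple product of spherical harmonics over the sphere.
Checks pass: Σm=0; 6 even; l₃=3∈[1,3].
(2·2+1)(2·1+1)(2·3+1) = 105
Δ: 0! 4! 2! / 7! → 1/105
sum: t=0:+1/4 = 1/4
3j²(2 1 3; 0 0 0) = Δ·Π!·Σ² = 3/35  (sign -1)
sum: t=0:+1/8 = 1/8
3j²(2 1 3; 0 1 -1) = Δ·Π!·Σ² = 2/35  (sign +1)
combine: 4πI² = 105·3/35·2/35 = 18/35
take √, sign -1: I = -0.20230066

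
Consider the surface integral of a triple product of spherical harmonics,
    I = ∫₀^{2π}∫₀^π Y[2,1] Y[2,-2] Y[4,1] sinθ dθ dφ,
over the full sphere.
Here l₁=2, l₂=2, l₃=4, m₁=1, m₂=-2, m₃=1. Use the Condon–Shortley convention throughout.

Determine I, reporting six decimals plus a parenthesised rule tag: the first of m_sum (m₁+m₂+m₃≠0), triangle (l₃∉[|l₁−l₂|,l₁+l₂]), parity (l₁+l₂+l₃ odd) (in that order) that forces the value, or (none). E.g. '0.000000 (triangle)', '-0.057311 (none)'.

-0.090112 (none)

Rules hold: Σm=0, L=8 even, 0≤4≤4.
N = 5·5·9 = 225
Δ = 0!·4!·4!/9! = 1/630
Racah Σ t=0..0: t=0:+1/16 = 1/16
⇒ 3j(2 2 4; 0 0 0)² = 2/35, sgn +1
Racah Σ t=0..0: t=0:+1/144 = 1/144
⇒ 3j(2 2 4; 1 -2 1)² = 1/126, sgn -1
4πI² = N·(3j₀)²·(3jₘ)² = 5/49
I = -1·√(0.102041/4π) = -0.09011188
No selection rule forces the value: the integral is nonzero (none).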